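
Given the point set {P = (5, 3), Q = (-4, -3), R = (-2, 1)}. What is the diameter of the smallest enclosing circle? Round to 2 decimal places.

Side lengths²: PQ² = 117, PR² = 53, QR² = 20.
Since PQ² = 117 ≥ 53 + 20 = 73, the angle opposite PQ is not acute, so the smallest enclosing circle has PQ as diameter.
Centre = midpoint of PQ = (0.5, 0), r² = 117/4 = 29.25.
Diameter = 2r = 2√(29.25) ≈ 10.82.

10.82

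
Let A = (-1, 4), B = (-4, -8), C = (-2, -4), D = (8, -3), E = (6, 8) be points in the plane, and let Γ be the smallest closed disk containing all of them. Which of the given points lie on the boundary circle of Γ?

B, E

The minimum enclosing circle of a finite set is fixed by two of the points (as a diameter) or three (as a circumcircle).
The farthest pair is B–E with squared distance 356. The circle on this segment as diameter has centre (1, 0) and r² = 356/4 = 89.
Check A: distance² to centre = 20 ≤ 89, so it lies inside.
All remaining points lie in this disk, and no smaller disk contains both endpoints, so this is the minimum enclosing circle.
The points at distance exactly r from the centre are B, E — 2 points.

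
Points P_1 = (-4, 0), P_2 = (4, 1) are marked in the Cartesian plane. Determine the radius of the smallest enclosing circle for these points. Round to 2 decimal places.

4.03

The smallest circle enclosing two points has them as diameter endpoints.
Centre = midpoint = (0, 0.5); r² = |P_1P_2|²/4 = 65/4 = 16.25.
r = √(16.25) ≈ 4.03.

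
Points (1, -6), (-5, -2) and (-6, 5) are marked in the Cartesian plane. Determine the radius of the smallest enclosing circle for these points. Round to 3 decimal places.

6.519

Call the three points A, B, C in the order given.
Side lengths²: AB² = 52, AC² = 170, BC² = 50.
Since AC² = 170 ≥ 52 + 50 = 102, the angle opposite AC is not acute, so the smallest enclosing circle has AC as diameter.
Centre = midpoint of AC = (-2.5, -0.5), r² = 170/4 = 42.5.
r = √(42.5) ≈ 6.519.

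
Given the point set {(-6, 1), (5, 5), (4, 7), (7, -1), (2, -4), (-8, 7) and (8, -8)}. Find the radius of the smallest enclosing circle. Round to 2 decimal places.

10.97

The minimum enclosing circle of a finite set is fixed by two of the points (as a diameter) or three (as a circumcircle).
The farthest pair is (-8, 7)–(8, -8) with squared distance 481. The circle on this segment as diameter has centre (0, -0.5) and r² = 481/4 = 120.25.
Check (-6, 1): distance² to centre = 38.25 ≤ 120.25, so it lies inside.
All remaining points lie in this disk, and no smaller disk contains both endpoints, so this is the minimum enclosing circle.
r = √(120.25) ≈ 10.97.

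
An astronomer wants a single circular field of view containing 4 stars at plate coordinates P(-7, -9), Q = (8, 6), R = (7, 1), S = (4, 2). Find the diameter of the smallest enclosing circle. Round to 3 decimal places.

The farthest pair is P–Q with squared distance 450. The circle on this segment as diameter has centre (0.5, -1.5) and r² = 450/4 = 112.5.
Check R: distance² to centre = 48.5 ≤ 112.5, so it lies inside.
All remaining points lie in this disk, and no smaller disk contains both endpoints, so this is the minimum enclosing circle.
Diameter = 2r = 2√(112.5) ≈ 21.213.

21.213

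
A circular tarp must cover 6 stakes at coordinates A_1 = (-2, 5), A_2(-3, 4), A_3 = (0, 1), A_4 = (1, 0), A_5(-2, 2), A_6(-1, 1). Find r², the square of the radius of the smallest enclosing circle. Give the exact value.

The minimum enclosing circle of a finite set is fixed by two of the points (as a diameter) or three (as a circumcircle).
The farthest pair is A_1–A_4 with squared distance 34. The circle on this segment as diameter has centre (-0.5, 2.5) and r² = 34/4 = 8.5.
Check A_2: distance² to centre = 8.5 ≤ 8.5, so it lies inside.
All remaining points lie in this disk, and no smaller disk contains both endpoints, so this is the minimum enclosing circle.

8.5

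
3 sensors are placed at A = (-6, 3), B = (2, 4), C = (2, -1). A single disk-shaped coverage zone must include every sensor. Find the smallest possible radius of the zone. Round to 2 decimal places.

4.51

Side lengths²: AB² = 65, AC² = 80, BC² = 25.
Since AC² = 80 < 65 + 25 = 90, the triangle is acute, so the smallest enclosing circle is the circumcircle.
Circumcentre = (-1.75, 1.5), r² = 20.3125.
r = √(20.3125) ≈ 4.51.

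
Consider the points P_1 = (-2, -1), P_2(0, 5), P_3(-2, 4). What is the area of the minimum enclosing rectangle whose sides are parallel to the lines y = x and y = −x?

20

In coordinates u = x + y, v = x − y the rectangle is axis-aligned; the map (x,y)→(u,v) scales areas by 2.
u-values: -3, 5, 2; range = 5 − (-3) = 8.
v-values: -1, -5, -6; range = -1 − (-6) = 5.
Area = (8 × 5) / 2 = 20.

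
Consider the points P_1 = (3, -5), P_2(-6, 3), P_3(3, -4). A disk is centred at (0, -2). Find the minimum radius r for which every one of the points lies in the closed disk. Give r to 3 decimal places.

7.810

The required radius is the distance from (0, -2) to the farthest point.
Squared distances: 18, 61, 13.
Maximum is 61, attained at P_2.
r = √61 ≈ 7.810.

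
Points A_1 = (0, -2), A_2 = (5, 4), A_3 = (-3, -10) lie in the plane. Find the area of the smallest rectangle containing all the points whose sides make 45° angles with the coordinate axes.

In coordinates u = x + y, v = x − y the rectangle is axis-aligned; the map (x,y)→(u,v) scales areas by 2.
u-values: -2, 9, -13; range = 9 − (-13) = 22.
v-values: 2, 1, 7; range = 7 − 1 = 6.
Area = (22 × 6) / 2 = 66.

66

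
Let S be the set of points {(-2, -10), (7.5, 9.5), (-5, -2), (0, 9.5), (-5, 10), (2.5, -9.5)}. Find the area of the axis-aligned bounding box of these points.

250

x ranges over [-5, 7.5], width 12.5.
y ranges over [-10, 10], height 20.
Area = 12.5 × 20 = 250.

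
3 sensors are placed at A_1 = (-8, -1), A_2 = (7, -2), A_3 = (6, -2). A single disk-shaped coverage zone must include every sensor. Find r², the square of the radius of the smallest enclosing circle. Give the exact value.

Side lengths²: A_1A_2² = 226, A_1A_3² = 197, A_2A_3² = 1.
Since A_1A_2² = 226 ≥ 197 + 1 = 198, the angle opposite A_1A_2 is not acute, so the smallest enclosing circle has A_1A_2 as diameter.
Centre = midpoint of A_1A_2 = (-0.5, -1.5), r² = 226/4 = 56.5.

56.5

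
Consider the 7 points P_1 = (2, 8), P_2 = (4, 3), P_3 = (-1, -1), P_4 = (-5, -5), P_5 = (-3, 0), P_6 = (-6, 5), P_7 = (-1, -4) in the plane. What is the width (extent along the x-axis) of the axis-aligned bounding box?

max x = 4, min x = -6, so width = 10.

10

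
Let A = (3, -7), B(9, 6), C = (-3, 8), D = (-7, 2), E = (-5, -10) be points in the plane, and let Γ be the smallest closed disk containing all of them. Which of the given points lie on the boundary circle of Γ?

The minimum enclosing circle is determined by three boundary points: B, C, E.
Their circumcentre is (86/55, -89/55) with r² = 342842/3025.
The farthest remaining point D is at distance² 261442/3025 ≤ 342842/3025.
The points at distance exactly r from the centre are B, C, E — 3 points.

B, C, E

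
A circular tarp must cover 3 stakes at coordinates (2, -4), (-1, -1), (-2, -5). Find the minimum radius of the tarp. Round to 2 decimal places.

2.40

Call the three points A, B, C in the order given.
Side lengths²: AB² = 18, AC² = 17, BC² = 17.
Since AB² = 18 < 17 + 17 = 34, the triangle is acute, so the smallest enclosing circle is the circumcircle.
Circumcentre = (-0.3, -3.3), r² = 5.78.
r = √(5.78) ≈ 2.40.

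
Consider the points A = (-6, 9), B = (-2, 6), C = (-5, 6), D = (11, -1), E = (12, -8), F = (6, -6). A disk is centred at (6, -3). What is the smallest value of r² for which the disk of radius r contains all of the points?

288

The required radius is the distance from (6, -3) to the farthest point.
Squared distances: 288, 145, 202, 29, 61, 9.
Maximum is 288, attained at A.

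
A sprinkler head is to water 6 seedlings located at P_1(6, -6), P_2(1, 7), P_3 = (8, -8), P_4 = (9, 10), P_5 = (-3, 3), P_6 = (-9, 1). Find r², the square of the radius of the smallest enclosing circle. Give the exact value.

By Welzl's lemma the MEC is supported by two points (diametrically opposite) or three points (on a circumcircle).
The minimum enclosing circle is determined by three boundary points: P_3, P_4, P_6.
Their circumcentre is (29/14, 19/14) with r² = 12025/98.
The farthest remaining point P_1 is at distance² 6817/98 ≤ 12025/98.

12025/98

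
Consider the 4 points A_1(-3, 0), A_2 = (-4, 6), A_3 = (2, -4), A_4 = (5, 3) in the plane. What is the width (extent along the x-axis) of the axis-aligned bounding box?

max x = 5, min x = -4, so width = 9.

9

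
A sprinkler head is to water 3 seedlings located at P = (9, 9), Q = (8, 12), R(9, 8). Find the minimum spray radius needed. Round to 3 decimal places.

2.062

Side lengths²: PQ² = 10, PR² = 1, QR² = 17.
Since QR² = 17 ≥ 10 + 1 = 11, the angle opposite QR is not acute, so the smallest enclosing circle has QR as diameter.
Centre = midpoint of QR = (8.5, 10), r² = 17/4 = 4.25.
r = √(4.25) ≈ 2.062.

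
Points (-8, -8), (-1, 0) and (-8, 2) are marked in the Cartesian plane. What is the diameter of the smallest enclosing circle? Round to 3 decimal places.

11.056

Call the three points A, B, C in the order given.
Side lengths²: AB² = 113, AC² = 100, BC² = 53.
Since AB² = 113 < 100 + 53 = 153, the triangle is acute, so the smallest enclosing circle is the circumcircle.
Circumcentre = (-79/14, -3), r² = 5989/196.
Diameter = 2r = 2√(5989/196) ≈ 11.056.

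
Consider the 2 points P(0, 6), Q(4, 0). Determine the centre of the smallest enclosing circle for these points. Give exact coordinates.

The smallest circle enclosing two points has them as diameter endpoints.
Centre = midpoint = (2, 3); r² = |PQ|²/4 = 52/4 = 13.
Centre = (2, 3).

(2, 3)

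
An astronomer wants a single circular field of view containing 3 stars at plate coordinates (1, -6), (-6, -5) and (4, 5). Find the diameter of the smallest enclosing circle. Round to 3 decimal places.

Call the three points A, B, C in the order given.
Side lengths²: AB² = 50, AC² = 130, BC² = 200.
Since BC² = 200 ≥ 130 + 50 = 180, the angle opposite BC is not acute, so the smallest enclosing circle has BC as diameter.
Centre = midpoint of BC = (-1, 0), r² = 200/4 = 50.
Diameter = 2r = 2√50 ≈ 14.142.

14.142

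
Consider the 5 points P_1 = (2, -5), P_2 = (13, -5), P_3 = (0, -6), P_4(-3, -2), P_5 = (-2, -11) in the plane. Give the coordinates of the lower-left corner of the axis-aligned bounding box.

(-3, -11)

x-range [-3, 13], y-range [-11, -2].
The lower-left corner is (-3, -11).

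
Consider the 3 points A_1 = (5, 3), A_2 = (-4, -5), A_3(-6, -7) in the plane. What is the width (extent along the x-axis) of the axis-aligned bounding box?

max x = 5, min x = -6, so width = 11.

11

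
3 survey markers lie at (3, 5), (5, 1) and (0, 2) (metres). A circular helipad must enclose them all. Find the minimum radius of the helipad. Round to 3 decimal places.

Call the three points A, B, C in the order given.
Side lengths²: AB² = 20, AC² = 18, BC² = 26.
Since BC² = 26 < 20 + 18 = 38, the triangle is acute, so the smallest enclosing circle is the circumcircle.
Circumcentre = (8/3, 7/3), r² = 65/9.
r = √(65/9) ≈ 2.687.

2.687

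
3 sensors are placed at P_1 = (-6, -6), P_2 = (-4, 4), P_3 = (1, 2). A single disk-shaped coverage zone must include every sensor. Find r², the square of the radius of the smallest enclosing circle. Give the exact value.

Side lengths²: P_1P_2² = 104, P_1P_3² = 113, P_2P_3² = 29.
Since P_1P_3² = 113 < 104 + 29 = 133, the triangle is acute, so the smallest enclosing circle is the circumcircle.
Circumcentre = (-175/54, -73/54), r² = 42601/1458.

42601/1458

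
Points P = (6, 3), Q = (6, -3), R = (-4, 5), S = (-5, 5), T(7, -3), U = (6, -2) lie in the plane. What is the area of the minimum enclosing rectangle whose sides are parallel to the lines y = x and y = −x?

90

In coordinates u = x + y, v = x − y the rectangle is axis-aligned; the map (x,y)→(u,v) scales areas by 2.
u-values: 9, 3, 1, 0, 4, 4; range = 9 − 0 = 9.
v-values: 3, 9, -9, -10, 10, 8; range = 10 − (-10) = 20.
Area = (9 × 20) / 2 = 90.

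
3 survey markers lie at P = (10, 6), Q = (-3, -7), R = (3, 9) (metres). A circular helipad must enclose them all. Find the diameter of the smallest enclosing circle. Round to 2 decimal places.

18.40

Side lengths²: PQ² = 338, PR² = 58, QR² = 292.
Since PQ² = 338 < 292 + 58 = 350, the triangle is acute, so the smallest enclosing circle is the circumcircle.
Circumcentre = (3.2, -0.2), r² = 84.68.
Diameter = 2r = 2√(84.68) ≈ 18.40.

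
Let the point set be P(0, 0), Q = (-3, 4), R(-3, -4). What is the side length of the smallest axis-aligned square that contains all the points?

8

The bounding box has width 3 and height 8.
An axis-aligned square enclosing the set must have side ≥ max(width, height).
So the minimum side is max(3, 8) = 8.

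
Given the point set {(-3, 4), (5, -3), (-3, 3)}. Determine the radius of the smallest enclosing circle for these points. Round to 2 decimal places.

5.32

Call the three points A, B, C in the order given.
Side lengths²: AB² = 113, AC² = 1, BC² = 100.
Since AB² = 113 ≥ 100 + 1 = 101, the angle opposite AB is not acute, so the smallest enclosing circle has AB as diameter.
Centre = midpoint of AB = (1, 0.5), r² = 113/4 = 28.25.
r = √(28.25) ≈ 5.32.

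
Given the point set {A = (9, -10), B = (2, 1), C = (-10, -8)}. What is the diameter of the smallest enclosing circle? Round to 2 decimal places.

Side lengths²: AB² = 170, AC² = 365, BC² = 225.
Since AC² = 365 < 225 + 170 = 395, the triangle is acute, so the smallest enclosing circle is the circumcircle.
Circumcentre = (-11/26, -215/26), r² = 31025/338.
Diameter = 2r = 2√(31025/338) ≈ 19.16.

19.16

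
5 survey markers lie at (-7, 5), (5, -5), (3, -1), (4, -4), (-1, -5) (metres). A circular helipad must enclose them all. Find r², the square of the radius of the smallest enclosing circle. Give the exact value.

61

The farthest pair is (-7, 5)–(5, -5) with squared distance 244. The circle on this segment as diameter has centre (-1, 0) and r² = 244/4 = 61.
Check (3, -1): distance² to centre = 17 ≤ 61, so it lies inside.
All remaining points lie in this disk, and no smaller disk contains both endpoints, so this is the minimum enclosing circle.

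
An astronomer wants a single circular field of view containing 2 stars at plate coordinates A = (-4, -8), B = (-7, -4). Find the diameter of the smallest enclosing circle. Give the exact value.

The smallest circle enclosing two points has them as diameter endpoints.
Centre = midpoint = (-5.5, -6); r² = |AB|²/4 = 25/4 = 6.25.
Diameter = 2r = 2√(6.25) = 5.

5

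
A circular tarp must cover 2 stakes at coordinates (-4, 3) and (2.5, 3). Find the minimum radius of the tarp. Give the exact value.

The smallest circle enclosing two points has them as diameter endpoints.
Centre = midpoint = (-0.75, 3); r² = |(-4, 3)−(2.5, 3)|²/4 = 42.25/4 = 10.5625.
r = √(10.5625) = 3.25.

3.25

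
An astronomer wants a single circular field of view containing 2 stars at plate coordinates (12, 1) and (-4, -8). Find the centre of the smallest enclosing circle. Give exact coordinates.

(4, -3.5)

The smallest circle enclosing two points has them as diameter endpoints.
Centre = midpoint = (4, -3.5); r² = |(12, 1)−(-4, -8)|²/4 = 337/4 = 84.25.
Centre = (4, -3.5).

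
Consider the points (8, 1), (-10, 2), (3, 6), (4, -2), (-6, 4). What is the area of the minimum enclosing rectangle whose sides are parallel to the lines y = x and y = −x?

In coordinates u = x + y, v = x − y the rectangle is axis-aligned; the map (x,y)→(u,v) scales areas by 2.
u-values: 9, -8, 9, 2, -2; range = 9 − (-8) = 17.
v-values: 7, -12, -3, 6, -10; range = 7 − (-12) = 19.
Area = (17 × 19) / 2 = 161.5.

161.5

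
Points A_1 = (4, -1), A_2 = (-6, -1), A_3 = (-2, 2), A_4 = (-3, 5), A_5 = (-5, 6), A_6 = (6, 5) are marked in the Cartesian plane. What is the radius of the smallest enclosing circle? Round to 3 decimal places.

6.708

The farthest pair is A_2–A_6 with squared distance 180. The circle on this segment as diameter has centre (0, 2) and r² = 180/4 = 45.
Check A_1: distance² to centre = 25 ≤ 45, so it lies inside.
All remaining points lie in this disk, and no smaller disk contains both endpoints, so this is the minimum enclosing circle.
r = √45 ≈ 6.708.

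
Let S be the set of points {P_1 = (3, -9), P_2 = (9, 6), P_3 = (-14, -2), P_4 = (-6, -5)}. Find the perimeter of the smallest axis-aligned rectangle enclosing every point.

76

Width = max x − min x = 9 − (-14) = 23.
Height = max y − min y = 6 − (-9) = 15.
Perimeter = 2(23 + 15) = 76.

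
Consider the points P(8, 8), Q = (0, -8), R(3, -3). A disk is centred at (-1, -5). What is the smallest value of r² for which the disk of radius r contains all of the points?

The required radius is the distance from (-1, -5) to the farthest point.
Squared distances: 250, 10, 20.
Maximum is 250, attained at P.

250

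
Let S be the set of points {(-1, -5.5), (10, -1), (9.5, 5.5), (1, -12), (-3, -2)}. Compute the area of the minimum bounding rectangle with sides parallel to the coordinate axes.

227.5

x ranges over [-3, 10], width 13.
y ranges over [-12, 5.5], height 17.5.
Area = 13 × 17.5 = 227.5.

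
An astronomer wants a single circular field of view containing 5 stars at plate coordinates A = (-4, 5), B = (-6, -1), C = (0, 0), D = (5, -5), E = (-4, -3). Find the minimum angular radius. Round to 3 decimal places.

The minimum enclosing circle of a finite set is fixed by two of the points (as a diameter) or three (as a circumcircle).
The farthest pair is A–D with squared distance 181. The circle on this segment as diameter has centre (0.5, 0) and r² = 181/4 = 45.25.
Check B: distance² to centre = 43.25 ≤ 45.25, so it lies inside.
All remaining points lie in this disk, and no smaller disk contains both endpoints, so this is the minimum enclosing circle.
r = √(45.25) ≈ 6.727.

6.727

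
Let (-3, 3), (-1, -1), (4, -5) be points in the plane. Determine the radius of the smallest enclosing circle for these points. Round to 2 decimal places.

5.32

Call the three points A, B, C in the order given.
Side lengths²: AB² = 20, AC² = 113, BC² = 41.
Since AC² = 113 ≥ 41 + 20 = 61, the angle opposite AC is not acute, so the smallest enclosing circle has AC as diameter.
Centre = midpoint of AC = (0.5, -1), r² = 113/4 = 28.25.
r = √(28.25) ≈ 5.32.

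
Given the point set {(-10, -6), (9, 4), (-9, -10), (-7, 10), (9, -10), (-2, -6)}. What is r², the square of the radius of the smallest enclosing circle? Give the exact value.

By Welzl's lemma the MEC is supported by two points (diametrically opposite) or three points (on a circumcircle).
The minimum enclosing circle is determined by three boundary points: (-9, -10), (-7, 10), (9, -10).
Their circumcentre is (0, -0.8) with r² = 165.64.
The farthest remaining point (-10, -6) is at distance² 127.04 ≤ 165.64.

165.64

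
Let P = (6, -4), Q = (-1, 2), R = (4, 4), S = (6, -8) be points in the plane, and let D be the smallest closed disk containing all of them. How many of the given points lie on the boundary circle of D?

3

A smallest enclosing disk is always determined by at most three of the input points on its boundary.
The minimum enclosing circle is determined by three boundary points: Q, R, S.
Their circumcentre is (3.59375, -2.234375) with r² = 39.0324707031.
The farthest remaining point P is at distance² 8.9074707031 ≤ 39.0324707031.
The points at distance exactly r from the centre are Q, R, S — 3 points.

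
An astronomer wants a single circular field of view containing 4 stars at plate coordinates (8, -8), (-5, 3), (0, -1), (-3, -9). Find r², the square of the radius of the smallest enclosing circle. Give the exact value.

By Welzl's lemma the MEC is supported by two points (diametrically opposite) or three points (on a circumcircle).
The farthest pair is (8, -8)–(-5, 3) with squared distance 290. The circle on this segment as diameter has centre (1.5, -2.5) and r² = 290/4 = 72.5.
Check (0, -1): distance² to centre = 4.5 ≤ 72.5, so it lies inside.
All remaining points lie in this disk, and no smaller disk contains both endpoints, so this is the minimum enclosing circle.

72.5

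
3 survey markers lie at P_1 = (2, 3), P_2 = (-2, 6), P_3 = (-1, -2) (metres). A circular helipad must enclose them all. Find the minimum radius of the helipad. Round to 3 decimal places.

4.031

Side lengths²: P_1P_2² = 25, P_1P_3² = 34, P_2P_3² = 65.
Since P_2P_3² = 65 ≥ 34 + 25 = 59, the angle opposite P_2P_3 is not acute, so the smallest enclosing circle has P_2P_3 as diameter.
Centre = midpoint of P_2P_3 = (-1.5, 2), r² = 65/4 = 16.25.
r = √(16.25) ≈ 4.031.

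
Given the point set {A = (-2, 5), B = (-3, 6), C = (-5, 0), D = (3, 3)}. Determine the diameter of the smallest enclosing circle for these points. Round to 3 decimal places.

8.631

The minimum enclosing circle of a finite set is fixed by two of the points (as a diameter) or three (as a circumcircle).
The minimum enclosing circle is determined by three boundary points: B, C, D.
Their circumcentre is (-17/14, 29/14) with r² = 1825/98.
The farthest remaining point A is at distance² 901/98 ≤ 1825/98.
Diameter = 2r = 2√(1825/98) ≈ 8.631.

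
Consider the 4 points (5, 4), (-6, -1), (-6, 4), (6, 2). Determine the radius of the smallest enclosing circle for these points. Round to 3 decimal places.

6.270

A smallest enclosing disk is always determined by at most three of the input points on its boundary.
The minimum enclosing circle is determined by three boundary points: (-6, -1), (-6, 4), (6, 2).
Their circumcentre is (-0.25, 1.5) with r² = 39.3125.
The farthest remaining point (5, 4) is at distance² 33.8125 ≤ 39.3125.
r = √(39.3125) ≈ 6.270.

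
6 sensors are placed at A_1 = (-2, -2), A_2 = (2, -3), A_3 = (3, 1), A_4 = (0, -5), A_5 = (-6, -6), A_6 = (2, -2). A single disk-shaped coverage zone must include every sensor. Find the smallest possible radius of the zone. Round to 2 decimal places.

The farthest pair is A_3–A_5 with squared distance 130. The circle on this segment as diameter has centre (-1.5, -2.5) and r² = 130/4 = 32.5.
Check A_1: distance² to centre = 0.5 ≤ 32.5, so it lies inside.
All remaining points lie in this disk, and no smaller disk contains both endpoints, so this is the minimum enclosing circle.
r = √(32.5) ≈ 5.70.

5.70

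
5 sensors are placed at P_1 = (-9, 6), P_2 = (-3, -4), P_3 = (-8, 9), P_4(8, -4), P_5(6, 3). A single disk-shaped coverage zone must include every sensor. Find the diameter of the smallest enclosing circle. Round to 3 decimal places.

20.616

The farthest pair is P_3–P_4 with squared distance 425. The circle on this segment as diameter has centre (0, 2.5) and r² = 425/4 = 106.25.
Check P_1: distance² to centre = 93.25 ≤ 106.25, so it lies inside.
All remaining points lie in this disk, and no smaller disk contains both endpoints, so this is the minimum enclosing circle.
Diameter = 2r = 2√(106.25) ≈ 20.616.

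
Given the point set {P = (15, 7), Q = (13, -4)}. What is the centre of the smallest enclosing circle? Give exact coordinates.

The smallest circle enclosing two points has them as diameter endpoints.
Centre = midpoint = (14, 1.5); r² = |PQ|²/4 = 125/4 = 31.25.
Centre = (14, 1.5).

(14, 1.5)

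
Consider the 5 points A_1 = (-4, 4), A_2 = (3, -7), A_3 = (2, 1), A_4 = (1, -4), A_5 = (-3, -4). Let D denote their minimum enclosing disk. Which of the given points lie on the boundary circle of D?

A_1, A_2

The minimum enclosing circle of a finite set is fixed by two of the points (as a diameter) or three (as a circumcircle).
The farthest pair is A_1–A_2 with squared distance 170. The circle on this segment as diameter has centre (-0.5, -1.5) and r² = 170/4 = 42.5.
Check A_3: distance² to centre = 12.5 ≤ 42.5, so it lies inside.
All remaining points lie in this disk, and no smaller disk contains both endpoints, so this is the minimum enclosing circle.
The points at distance exactly r from the centre are A_1, A_2 — 2 points.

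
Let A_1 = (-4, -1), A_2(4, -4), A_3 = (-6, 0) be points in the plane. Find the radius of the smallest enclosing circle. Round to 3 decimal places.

Side lengths²: A_1A_2² = 73, A_1A_3² = 5, A_2A_3² = 116.
Since A_2A_3² = 116 ≥ 73 + 5 = 78, the angle opposite A_2A_3 is not acute, so the smallest enclosing circle has A_2A_3 as diameter.
Centre = midpoint of A_2A_3 = (-1, -2), r² = 116/4 = 29.
r = √29 ≈ 5.385.

5.385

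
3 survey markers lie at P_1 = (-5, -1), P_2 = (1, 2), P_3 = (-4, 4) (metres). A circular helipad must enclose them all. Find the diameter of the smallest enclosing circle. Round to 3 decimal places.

6.822

Side lengths²: P_1P_2² = 45, P_1P_3² = 26, P_2P_3² = 29.
Since P_1P_2² = 45 < 29 + 26 = 55, the triangle is acute, so the smallest enclosing circle is the circumcircle.
Circumcentre = (-41/18, 19/18), r² = 1885/162.
Diameter = 2r = 2√(1885/162) ≈ 6.822.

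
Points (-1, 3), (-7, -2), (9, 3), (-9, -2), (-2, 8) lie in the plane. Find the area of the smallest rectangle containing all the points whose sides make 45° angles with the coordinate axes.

In coordinates u = x + y, v = x − y the rectangle is axis-aligned; the map (x,y)→(u,v) scales areas by 2.
u-values: 2, -9, 12, -11, 6; range = 12 − (-11) = 23.
v-values: -4, -5, 6, -7, -10; range = 6 − (-10) = 16.
Area = (23 × 16) / 2 = 184.

184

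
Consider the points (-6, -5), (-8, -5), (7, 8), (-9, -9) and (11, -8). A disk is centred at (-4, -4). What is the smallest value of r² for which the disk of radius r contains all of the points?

The required radius is the distance from (-4, -4) to the farthest point.
Squared distances: 5, 17, 265, 50, 241.
Maximum is 265, attained at (7, 8).

265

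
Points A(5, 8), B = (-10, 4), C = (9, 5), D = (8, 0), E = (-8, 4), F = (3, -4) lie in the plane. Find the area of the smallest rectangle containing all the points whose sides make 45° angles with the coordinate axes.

220

In coordinates u = x + y, v = x − y the rectangle is axis-aligned; the map (x,y)→(u,v) scales areas by 2.
u-values: 13, -6, 14, 8, -4, -1; range = 14 − (-6) = 20.
v-values: -3, -14, 4, 8, -12, 7; range = 8 − (-14) = 22.
Area = (20 × 22) / 2 = 220.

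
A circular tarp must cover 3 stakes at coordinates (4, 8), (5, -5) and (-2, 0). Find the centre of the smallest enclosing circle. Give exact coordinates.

Call the three points A, B, C in the order given.
Side lengths²: AB² = 170, AC² = 100, BC² = 74.
Since AB² = 170 < 100 + 74 = 174, the triangle is acute, so the smallest enclosing circle is the circumcircle.
Circumcentre = (187/43, 64/43), r² = 78625/1849.
Centre = (187/43, 64/43).

(187/43, 64/43)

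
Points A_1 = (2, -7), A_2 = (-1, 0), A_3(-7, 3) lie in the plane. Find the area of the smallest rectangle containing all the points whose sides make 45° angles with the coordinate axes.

In coordinates u = x + y, v = x − y the rectangle is axis-aligned; the map (x,y)→(u,v) scales areas by 2.
u-values: -5, -1, -4; range = -1 − (-5) = 4.
v-values: 9, -1, -10; range = 9 − (-10) = 19.
Area = (4 × 19) / 2 = 38.

38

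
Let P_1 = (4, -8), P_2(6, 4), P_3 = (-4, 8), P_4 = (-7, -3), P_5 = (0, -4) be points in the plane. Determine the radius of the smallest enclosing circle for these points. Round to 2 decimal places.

The farthest pair is P_1–P_3 with squared distance 320. The circle on this segment as diameter has centre (0, 0) and r² = 320/4 = 80.
Check P_2: distance² to centre = 52 ≤ 80, so it lies inside.
All remaining points lie in this disk, and no smaller disk contains both endpoints, so this is the minimum enclosing circle.
r = √80 ≈ 8.94.

8.94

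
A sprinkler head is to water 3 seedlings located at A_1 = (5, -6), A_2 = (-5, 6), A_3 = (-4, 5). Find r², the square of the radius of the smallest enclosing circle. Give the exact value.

61

Side lengths²: A_1A_2² = 244, A_1A_3² = 202, A_2A_3² = 2.
Since A_1A_2² = 244 ≥ 202 + 2 = 204, the angle opposite A_1A_2 is not acute, so the smallest enclosing circle has A_1A_2 as diameter.
Centre = midpoint of A_1A_2 = (0, 0), r² = 244/4 = 61.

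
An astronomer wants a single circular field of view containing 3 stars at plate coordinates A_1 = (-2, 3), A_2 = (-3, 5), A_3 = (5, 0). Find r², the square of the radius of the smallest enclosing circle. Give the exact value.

Side lengths²: A_1A_2² = 5, A_1A_3² = 58, A_2A_3² = 89.
Since A_2A_3² = 89 ≥ 58 + 5 = 63, the angle opposite A_2A_3 is not acute, so the smallest enclosing circle has A_2A_3 as diameter.
Centre = midpoint of A_2A_3 = (1, 2.5), r² = 89/4 = 22.25.

22.25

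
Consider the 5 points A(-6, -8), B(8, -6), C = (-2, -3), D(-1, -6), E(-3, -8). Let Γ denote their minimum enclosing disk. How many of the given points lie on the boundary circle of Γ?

A smallest enclosing disk is always determined by at most three of the input points on its boundary.
The farthest pair is A–B with squared distance 200. The circle on this segment as diameter has centre (1, -7) and r² = 200/4 = 50.
Check C: distance² to centre = 25 ≤ 50, so it lies inside.
All remaining points lie in this disk, and no smaller disk contains both endpoints, so this is the minimum enclosing circle.
The points at distance exactly r from the centre are A, B — 2 points.

2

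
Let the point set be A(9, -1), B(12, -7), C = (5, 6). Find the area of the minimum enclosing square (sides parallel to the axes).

169

The bounding box has width 7 and height 13.
An axis-aligned square enclosing the set must have side ≥ max(width, height).
So the minimum side is max(7, 13) = 13.
Area = 13² = 169.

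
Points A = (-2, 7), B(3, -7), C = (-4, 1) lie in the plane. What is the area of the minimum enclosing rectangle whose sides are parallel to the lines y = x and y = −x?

85.5

In coordinates u = x + y, v = x − y the rectangle is axis-aligned; the map (x,y)→(u,v) scales areas by 2.
u-values: 5, -4, -3; range = 5 − (-4) = 9.
v-values: -9, 10, -5; range = 10 − (-9) = 19.
Area = (9 × 19) / 2 = 85.5.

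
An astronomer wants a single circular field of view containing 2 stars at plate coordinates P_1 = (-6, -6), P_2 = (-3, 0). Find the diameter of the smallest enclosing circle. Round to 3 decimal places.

The smallest circle enclosing two points has them as diameter endpoints.
Centre = midpoint = (-4.5, -3); r² = |P_1P_2|²/4 = 45/4 = 11.25.
Diameter = 2r = 2√(11.25) ≈ 6.708.

6.708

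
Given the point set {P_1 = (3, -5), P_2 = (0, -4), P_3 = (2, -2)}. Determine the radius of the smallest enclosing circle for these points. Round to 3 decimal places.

Side lengths²: P_1P_2² = 10, P_1P_3² = 10, P_2P_3² = 8.
Since P_1P_3² = 10 < 10 + 8 = 18, the triangle is acute, so the smallest enclosing circle is the circumcircle.
Circumcentre = (1.75, -3.75), r² = 3.125.
r = √(3.125) ≈ 1.768.

1.768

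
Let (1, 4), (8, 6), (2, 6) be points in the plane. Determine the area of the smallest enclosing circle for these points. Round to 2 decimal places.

41.63

Call the three points A, B, C in the order given.
Side lengths²: AB² = 53, AC² = 5, BC² = 36.
Since AB² = 53 ≥ 36 + 5 = 41, the angle opposite AB is not acute, so the smallest enclosing circle has AB as diameter.
Centre = midpoint of AB = (4.5, 5), r² = 53/4 = 13.25.
Area = π·r² = π·13.25 ≈ 41.63.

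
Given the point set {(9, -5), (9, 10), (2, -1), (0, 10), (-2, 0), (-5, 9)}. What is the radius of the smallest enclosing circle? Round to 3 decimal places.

9.925

A smallest enclosing disk is always determined by at most three of the input points on its boundary.
The minimum enclosing circle is determined by three boundary points: (9, -5), (9, 10), (-5, 9).
Their circumcentre is (2.5, 2.5) with r² = 98.5.
The farthest remaining point (0, 10) is at distance² 62.5 ≤ 98.5.
r = √(98.5) ≈ 9.925.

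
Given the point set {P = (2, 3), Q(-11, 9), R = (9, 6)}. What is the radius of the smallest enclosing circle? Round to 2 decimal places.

Side lengths²: PQ² = 205, PR² = 58, QR² = 409.
Since QR² = 409 ≥ 205 + 58 = 263, the angle opposite QR is not acute, so the smallest enclosing circle has QR as diameter.
Centre = midpoint of QR = (-1, 7.5), r² = 409/4 = 102.25.
r = √(102.25) ≈ 10.11.

10.11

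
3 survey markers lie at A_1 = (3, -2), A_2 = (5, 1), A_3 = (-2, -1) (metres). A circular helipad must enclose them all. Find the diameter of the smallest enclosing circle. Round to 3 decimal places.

7.280

Side lengths²: A_1A_2² = 13, A_1A_3² = 26, A_2A_3² = 53.
Since A_2A_3² = 53 ≥ 26 + 13 = 39, the angle opposite A_2A_3 is not acute, so the smallest enclosing circle has A_2A_3 as diameter.
Centre = midpoint of A_2A_3 = (1.5, 0), r² = 53/4 = 13.25.
Diameter = 2r = 2√(13.25) ≈ 7.280.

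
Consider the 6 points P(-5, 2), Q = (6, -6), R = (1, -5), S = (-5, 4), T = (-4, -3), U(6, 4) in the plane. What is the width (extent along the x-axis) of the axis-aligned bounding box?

max x = 6, min x = -5, so width = 11.

11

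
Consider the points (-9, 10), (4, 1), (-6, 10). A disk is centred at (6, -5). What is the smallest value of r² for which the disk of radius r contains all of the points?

450

The required radius is the distance from (6, -5) to the farthest point.
Squared distances: 450, 40, 369.
Maximum is 450, attained at (-9, 10).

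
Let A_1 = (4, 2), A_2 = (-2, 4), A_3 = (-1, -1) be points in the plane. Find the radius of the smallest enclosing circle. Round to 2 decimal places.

Side lengths²: A_1A_2² = 40, A_1A_3² = 34, A_2A_3² = 26.
Since A_1A_2² = 40 < 34 + 26 = 60, the triangle is acute, so the smallest enclosing circle is the circumcircle.
Circumcentre = (9/14, 27/14), r² = 1105/98.
r = √(1105/98) ≈ 3.36.

3.36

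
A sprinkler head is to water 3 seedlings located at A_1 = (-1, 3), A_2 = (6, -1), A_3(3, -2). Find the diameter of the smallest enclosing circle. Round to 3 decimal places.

8.062

Side lengths²: A_1A_2² = 65, A_1A_3² = 41, A_2A_3² = 10.
Since A_1A_2² = 65 ≥ 41 + 10 = 51, the angle opposite A_1A_2 is not acute, so the smallest enclosing circle has A_1A_2 as diameter.
Centre = midpoint of A_1A_2 = (2.5, 1), r² = 65/4 = 16.25.
Diameter = 2r = 2√(16.25) ≈ 8.062.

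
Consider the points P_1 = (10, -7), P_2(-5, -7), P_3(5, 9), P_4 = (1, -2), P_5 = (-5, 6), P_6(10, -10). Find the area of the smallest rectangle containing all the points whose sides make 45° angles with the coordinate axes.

403

In coordinates u = x + y, v = x − y the rectangle is axis-aligned; the map (x,y)→(u,v) scales areas by 2.
u-values: 3, -12, 14, -1, 1, 0; range = 14 − (-12) = 26.
v-values: 17, 2, -4, 3, -11, 20; range = 20 − (-11) = 31.
Area = (26 × 31) / 2 = 403.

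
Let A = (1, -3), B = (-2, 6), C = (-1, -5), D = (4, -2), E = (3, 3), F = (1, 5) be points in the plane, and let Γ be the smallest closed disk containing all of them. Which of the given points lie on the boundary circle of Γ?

By Welzl's lemma the MEC is supported by two points (diametrically opposite) or three points (on a circumcircle).
The minimum enclosing circle is determined by three boundary points: B, C, D.
Their circumcentre is (-27/29, 16/29) with r² = 25925/841.
The farthest remaining point F is at distance² 19777/841 ≤ 25925/841.
The points at distance exactly r from the centre are B, C, D — 3 points.

B, C, D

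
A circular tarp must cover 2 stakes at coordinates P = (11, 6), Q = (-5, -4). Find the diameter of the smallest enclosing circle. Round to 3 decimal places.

The smallest circle enclosing two points has them as diameter endpoints.
Centre = midpoint = (3, 1); r² = |PQ|²/4 = 356/4 = 89.
Diameter = 2r = 2√89 ≈ 18.868.

18.868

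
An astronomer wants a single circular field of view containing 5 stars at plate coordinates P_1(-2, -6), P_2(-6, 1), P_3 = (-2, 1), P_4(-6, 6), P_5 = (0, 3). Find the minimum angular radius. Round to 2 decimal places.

The farthest pair is P_1–P_4 with squared distance 160. The circle on this segment as diameter has centre (-4, 0) and r² = 160/4 = 40.
Check P_2: distance² to centre = 5 ≤ 40, so it lies inside.
All remaining points lie in this disk, and no smaller disk contains both endpoints, so this is the minimum enclosing circle.
r = √40 ≈ 6.32.

6.32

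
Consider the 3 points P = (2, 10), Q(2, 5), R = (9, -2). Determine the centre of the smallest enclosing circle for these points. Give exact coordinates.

Side lengths²: PQ² = 25, PR² = 193, QR² = 98.
Since PR² = 193 ≥ 98 + 25 = 123, the angle opposite PR is not acute, so the smallest enclosing circle has PR as diameter.
Centre = midpoint of PR = (5.5, 4), r² = 193/4 = 48.25.
Centre = (5.5, 4).

(5.5, 4)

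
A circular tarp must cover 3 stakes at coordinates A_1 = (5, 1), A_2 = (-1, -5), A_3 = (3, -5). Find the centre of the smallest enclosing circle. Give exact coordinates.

(2, -2)

Side lengths²: A_1A_2² = 72, A_1A_3² = 40, A_2A_3² = 16.
Since A_1A_2² = 72 ≥ 40 + 16 = 56, the angle opposite A_1A_2 is not acute, so the smallest enclosing circle has A_1A_2 as diameter.
Centre = midpoint of A_1A_2 = (2, -2), r² = 72/4 = 18.
Centre = (2, -2).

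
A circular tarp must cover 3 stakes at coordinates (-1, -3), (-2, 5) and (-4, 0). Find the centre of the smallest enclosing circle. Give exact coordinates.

Call the three points A, B, C in the order given.
Side lengths²: AB² = 65, AC² = 18, BC² = 29.
Since AB² = 65 ≥ 29 + 18 = 47, the angle opposite AB is not acute, so the smallest enclosing circle has AB as diameter.
Centre = midpoint of AB = (-1.5, 1), r² = 65/4 = 16.25.
Centre = (-1.5, 1).

(-1.5, 1)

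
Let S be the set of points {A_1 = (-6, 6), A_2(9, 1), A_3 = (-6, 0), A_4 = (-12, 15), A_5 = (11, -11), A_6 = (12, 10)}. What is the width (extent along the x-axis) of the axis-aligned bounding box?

max x = 12, min x = -12, so width = 24.

24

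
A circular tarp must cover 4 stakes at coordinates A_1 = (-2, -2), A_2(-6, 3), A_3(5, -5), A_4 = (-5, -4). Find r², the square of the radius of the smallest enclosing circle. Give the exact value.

The farthest pair is A_2–A_3 with squared distance 185. The circle on this segment as diameter has centre (-0.5, -1) and r² = 185/4 = 46.25.
Check A_1: distance² to centre = 3.25 ≤ 46.25, so it lies inside.
All remaining points lie in this disk, and no smaller disk contains both endpoints, so this is the minimum enclosing circle.

46.25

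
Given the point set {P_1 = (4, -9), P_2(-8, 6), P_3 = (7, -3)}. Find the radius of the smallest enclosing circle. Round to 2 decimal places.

Side lengths²: P_1P_2² = 369, P_1P_3² = 45, P_2P_3² = 306.
Since P_1P_2² = 369 ≥ 306 + 45 = 351, the angle opposite P_1P_2 is not acute, so the smallest enclosing circle has P_1P_2 as diameter.
Centre = midpoint of P_1P_2 = (-2, -1.5), r² = 369/4 = 92.25.
r = √(92.25) ≈ 9.60.

9.60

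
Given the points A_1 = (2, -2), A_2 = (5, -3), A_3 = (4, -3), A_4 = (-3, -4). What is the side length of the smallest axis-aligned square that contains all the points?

The bounding box has width 8 and height 2.
An axis-aligned square enclosing the set must have side ≥ max(width, height).
So the minimum side is max(8, 2) = 8.

8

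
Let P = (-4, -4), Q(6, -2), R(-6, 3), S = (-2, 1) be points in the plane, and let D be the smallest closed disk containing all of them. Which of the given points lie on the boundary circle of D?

By Welzl's lemma the MEC is supported by two points (diametrically opposite) or three points (on a circumcircle).
The farthest pair is Q–R with squared distance 169. The circle on this segment as diameter has centre (0, 0.5) and r² = 169/4 = 42.25.
Check P: distance² to centre = 36.25 ≤ 42.25, so it lies inside.
All remaining points lie in this disk, and no smaller disk contains both endpoints, so this is the minimum enclosing circle.
The points at distance exactly r from the centre are Q, R — 2 points.

Q, R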